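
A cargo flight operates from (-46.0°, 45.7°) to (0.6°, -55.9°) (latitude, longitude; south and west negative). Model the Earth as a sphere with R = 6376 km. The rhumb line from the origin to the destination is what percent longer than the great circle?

Great circle: σ = 1.7185 rad → d_gc = Rσ = 10957.4 km
Rhumb: Δφ = +0.8133, Δλ = -1.7733, Δψ = +0.9167, q = Δφ/Δψ = 0.8872 → d_rh = R√(Δφ²+q²Δλ²) = 11291.9 km
Excess = (11291.9 − 10957.4) / 10957.4 = 334.5 / 10957.4 = 3.053% ≈ 3.1%

3.1%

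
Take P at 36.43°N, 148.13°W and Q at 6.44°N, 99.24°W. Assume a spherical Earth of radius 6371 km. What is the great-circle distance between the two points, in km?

5969 km

Haversine: a = sin²(Δφ/2)+cos φ₁ cos φ₂ sin²(Δλ/2) = 0.20386;  σ = 2·atan2(√a,√(1−a))
σ = 53.681° → d = Rσ = 6371·0.93690 = 5969 km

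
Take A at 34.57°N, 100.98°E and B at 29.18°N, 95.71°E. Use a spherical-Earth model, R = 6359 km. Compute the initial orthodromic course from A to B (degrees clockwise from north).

N = sin Δλ·cos φ₂ = -0.0802;  D = cos φ₁ sin φ₂ − sin φ₁ cos φ₂ cos Δλ = -0.0918
initial course = atan2(N, D) = 221.13°

221.1°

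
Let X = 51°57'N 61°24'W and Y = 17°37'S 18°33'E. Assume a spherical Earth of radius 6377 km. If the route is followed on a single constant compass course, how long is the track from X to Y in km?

11023 km

Δψ = ln[tan(π/4+φ₂/2)/tan(π/4+φ₁/2)] = -1.3772;  Δφ = -1.2142 rad,  Δλ = +1.3954 rad
q = Δφ/Δψ = 0.8816
d = R·√(Δφ² + q²Δλ²) = 6377·1.72848 = 11023 km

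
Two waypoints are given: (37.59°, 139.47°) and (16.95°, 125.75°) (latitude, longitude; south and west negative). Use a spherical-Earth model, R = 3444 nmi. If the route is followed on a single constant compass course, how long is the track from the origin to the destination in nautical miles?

1438 nmi

Rhumb course C = atan2(Δλ, Δψ) with Δψ = ln[tan(π/4+φ₂/2)/tan(π/4+φ₁/2)] = -0.4087, Δλ = -0.2395 → C = 210.37°
d = R·|Δφ| / |cos C| = 3444·0.36024 / 0.86280 = 1438 nmi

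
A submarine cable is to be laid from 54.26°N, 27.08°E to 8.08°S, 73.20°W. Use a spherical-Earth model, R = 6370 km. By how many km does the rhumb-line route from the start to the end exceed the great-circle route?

379 km

Great circle: cos σ = sin φ₁ sin φ₂ + cos φ₁ cos φ₂ cos Δλ,  σ = 1.7898 rad → d_gc = 11401.2 km
Rhumb line: Δψ = -1.2734, q = Δφ/Δψ = 0.8544, d_rh = R√(Δφ²+q²Δλ²) = 11780.4 km
Excess = 11780.4 − 11401.2 = 379.2 ≈ 379 km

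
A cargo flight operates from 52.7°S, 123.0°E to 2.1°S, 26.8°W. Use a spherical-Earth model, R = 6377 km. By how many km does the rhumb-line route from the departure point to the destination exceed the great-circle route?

Great circle: cos σ = sin φ₁ sin φ₂ + cos φ₁ cos φ₂ cos Δλ,  σ = 2.0878 rad → d_gc = 13313.6 km
Rhumb line: Δψ = +1.0495, q = Δφ/Δψ = 0.8415, d_rh = R√(Δφ²+q²Δλ²) = 15117.9 km
Excess = 15117.9 − 13313.6 = 1804.3 ≈ 1804 km

1804 km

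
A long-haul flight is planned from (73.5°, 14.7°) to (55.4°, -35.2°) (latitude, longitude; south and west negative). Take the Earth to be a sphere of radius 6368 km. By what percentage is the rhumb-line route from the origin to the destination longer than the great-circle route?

2.6%

Great circle: σ = 0.4666 rad → d_gc = Rσ = 2971.0 km
Rhumb: Δφ = -0.3159, Δλ = -0.8709, Δψ = -0.7646, q = Δφ/Δψ = 0.4132 → d_rh = R√(Δφ²+q²Δλ²) = 3049.2 km
Excess = (3049.2 − 2971.0) / 2971.0 = 78.2 / 2971.0 = 2.63% ≈ 2.6%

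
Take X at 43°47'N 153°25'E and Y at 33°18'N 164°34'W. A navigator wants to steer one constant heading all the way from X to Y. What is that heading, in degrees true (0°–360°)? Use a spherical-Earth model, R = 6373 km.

107.7°

Meridional parts: M(φ₁)=+0.8517, M(φ₂)=+0.6170 → ΔM = -0.2347;  Δλ = +0.7333 rad
tan C = Δλ / ΔM = -3.1249 → C = 107.75°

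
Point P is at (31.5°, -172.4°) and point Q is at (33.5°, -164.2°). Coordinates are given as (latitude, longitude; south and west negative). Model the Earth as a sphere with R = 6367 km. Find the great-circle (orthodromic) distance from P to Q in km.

800 km

Haversine: a = sin²(Δφ/2)+cos φ₁ cos φ₂ sin²(Δλ/2) = 0.00394;  σ = 2·atan2(√a,√(1−a))
σ = 7.197° → d = Rσ = 6367·0.12561 = 800 km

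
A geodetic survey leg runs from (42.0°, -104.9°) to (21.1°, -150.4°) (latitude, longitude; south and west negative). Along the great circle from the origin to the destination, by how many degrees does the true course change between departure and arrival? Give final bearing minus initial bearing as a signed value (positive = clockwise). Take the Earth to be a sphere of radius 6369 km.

-25.2°

At departure: θ₁ = atan2(sin Δλ cos φ₂, cos φ₁ sin φ₂ − sin φ₁ cos φ₂ cos Δλ) = 255.67°
At arrival: θ₂ = atan2(sin Δλ cos φ₁, −cos φ₂ sin φ₁ + sin φ₂ cos φ₁ cos Δλ) = 230.51°
Δθ = θ₂ − θ₁ = -25.2°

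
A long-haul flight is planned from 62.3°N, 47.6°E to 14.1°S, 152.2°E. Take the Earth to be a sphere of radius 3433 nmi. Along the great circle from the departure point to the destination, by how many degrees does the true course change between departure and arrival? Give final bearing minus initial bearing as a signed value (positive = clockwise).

At departure: θ₁ = atan2(sin Δλ cos φ₂, cos φ₁ sin φ₂ − sin φ₁ cos φ₂ cos Δλ) = 83.72°
At arrival: θ₂ = atan2(sin Δλ cos φ₁, −cos φ₂ sin φ₁ + sin φ₂ cos φ₁ cos Δλ) = 151.55°
Δθ = θ₂ − θ₁ = +67.8°

+67.8°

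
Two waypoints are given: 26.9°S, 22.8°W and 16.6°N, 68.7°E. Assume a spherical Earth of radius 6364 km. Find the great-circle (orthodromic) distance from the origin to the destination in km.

cos σ = sin φ₁ sin φ₂ + cos φ₁ cos φ₂ cos Δλ
      = sin(-26.90°)sin(16.60°) + cos(-26.90°)cos(16.60°)cos(91.50°) = -0.1516
σ = 98.721° → d = Rσ = 6364·1.72301 = 10965 km

10965 km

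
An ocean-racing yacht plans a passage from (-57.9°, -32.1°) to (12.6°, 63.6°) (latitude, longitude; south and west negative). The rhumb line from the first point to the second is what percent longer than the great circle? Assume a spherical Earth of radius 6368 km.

Great circle: σ = 1.8094 rad → d_gc = Rσ = 11522.0 km
Rhumb: Δφ = +1.2305, Δλ = +1.6703, Δψ = +1.4676, q = Δφ/Δψ = 0.8384 → d_rh = R√(Δφ²+q²Δλ²) = 11871.1 km
Excess = (11871.1 − 11522.0) / 11522.0 = 349.1 / 11522.0 = 3.03% ≈ 3.0%

3.0%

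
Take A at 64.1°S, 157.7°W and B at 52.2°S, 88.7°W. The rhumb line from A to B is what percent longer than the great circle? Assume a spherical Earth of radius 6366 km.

4.7%

Great circle: σ = 0.6322 rad → d_gc = Rσ = 4024.6 km
Rhumb: Δφ = +0.2077, Δλ = +1.2043, Δψ = +0.3981, q = Δφ/Δψ = 0.5218 → d_rh = R√(Δφ²+q²Δλ²) = 4213.0 km
Excess = (4213.0 − 4024.6) / 4024.6 = 188.4 / 4024.6 = 4.68% ≈ 4.7%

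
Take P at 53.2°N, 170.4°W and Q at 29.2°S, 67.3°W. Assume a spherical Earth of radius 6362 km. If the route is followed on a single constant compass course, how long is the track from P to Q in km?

13611 km

Δψ = ln[tan(π/4+φ₂/2)/tan(π/4+φ₁/2)] = -1.6339;  Δφ = -1.4382 rad,  Δλ = +1.7994 rad
q = Δφ/Δψ = 0.8802
d = R·√(Δφ² + q²Δλ²) = 6362·2.13937 = 13611 km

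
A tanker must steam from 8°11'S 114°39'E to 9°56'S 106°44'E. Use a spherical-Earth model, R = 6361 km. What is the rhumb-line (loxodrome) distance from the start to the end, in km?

889 km

Δψ = ln[tan(π/4+φ₂/2)/tan(π/4+φ₁/2)] = -0.0309;  Δφ = -0.0305 rad,  Δλ = -0.1382 rad
q = Δφ/Δψ = 0.9875
d = R·√(Δφ² + q²Δλ²) = 6361·0.13982 = 889 km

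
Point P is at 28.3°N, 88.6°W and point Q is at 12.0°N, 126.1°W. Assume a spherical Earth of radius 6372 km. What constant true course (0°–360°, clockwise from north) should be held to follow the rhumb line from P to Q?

245.1°

Meridional parts: M(φ₁)=+0.5153, M(φ₂)=+0.2110 → ΔM = -0.3043;  Δλ = -0.6545 rad
tan C = Δλ / ΔM = +2.1505 → C = 245.06°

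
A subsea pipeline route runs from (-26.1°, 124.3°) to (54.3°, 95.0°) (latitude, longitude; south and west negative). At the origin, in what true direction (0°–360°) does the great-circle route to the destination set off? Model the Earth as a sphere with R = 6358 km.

343.3°

N = sin Δλ·cos φ₂ = -0.2856;  D = cos φ₁ sin φ₂ − sin φ₁ cos φ₂ cos Δλ = +0.9532
initial course = atan2(N, D) = 343.32°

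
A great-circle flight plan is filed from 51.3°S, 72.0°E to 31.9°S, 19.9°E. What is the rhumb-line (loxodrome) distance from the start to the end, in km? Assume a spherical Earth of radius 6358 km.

Δψ = ln[tan(π/4+φ₂/2)/tan(π/4+φ₁/2)] = +0.4585;  Δφ = +0.3386 rad,  Δλ = -0.9093 rad
q = Δφ/Δψ = 0.7385
d = R·√(Δφ² + q²Δλ²) = 6358·0.75206 = 4782 km

4782 km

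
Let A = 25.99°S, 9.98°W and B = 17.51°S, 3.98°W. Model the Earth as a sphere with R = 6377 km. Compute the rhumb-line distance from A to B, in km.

1129 km

Δψ = ln[tan(π/4+φ₂/2)/tan(π/4+φ₁/2)] = +0.1595;  Δφ = +0.1480 rad,  Δλ = +0.1047 rad
q = Δφ/Δψ = 0.9277
d = R·√(Δφ² + q²Δλ²) = 6377·0.17704 = 1129 km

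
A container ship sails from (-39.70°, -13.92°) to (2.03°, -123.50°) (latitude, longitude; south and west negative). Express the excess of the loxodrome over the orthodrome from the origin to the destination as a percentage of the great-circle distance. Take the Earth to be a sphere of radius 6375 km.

2.7%

Great circle: σ = 1.8549 rad → d_gc = Rσ = 11825.1 km
Rhumb: Δφ = +0.7283, Δλ = -1.9125, Δψ = +0.7915, q = Δφ/Δψ = 0.9202 → d_rh = R√(Δφ²+q²Δλ²) = 12141.7 km
Excess = (12141.7 − 11825.1) / 11825.1 = 316.6 / 11825.1 = 2.68% ≈ 2.7%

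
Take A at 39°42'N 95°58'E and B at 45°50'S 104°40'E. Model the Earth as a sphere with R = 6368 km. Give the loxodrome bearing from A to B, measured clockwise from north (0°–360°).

Δψ = ln[tan(π/4+φ₂/2)/tan(π/4+φ₁/2)] = -1.6582
Δλ = +0.1518 rad (taken the short way round)
course = atan2(Δλ, Δψ) = 174.77°

174.8°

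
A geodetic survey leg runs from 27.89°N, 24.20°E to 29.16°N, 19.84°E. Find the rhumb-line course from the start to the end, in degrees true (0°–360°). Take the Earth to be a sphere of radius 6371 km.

288.3°

Δψ = ln[tan(π/4+φ₂/2)/tan(π/4+φ₁/2)] = +0.0252
Δλ = -0.0761 rad (taken the short way round)
course = atan2(Δλ, Δψ) = 288.34°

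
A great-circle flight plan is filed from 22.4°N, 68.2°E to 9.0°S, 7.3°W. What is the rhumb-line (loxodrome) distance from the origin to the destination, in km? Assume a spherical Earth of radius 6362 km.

Rhumb course C = atan2(Δλ, Δψ) with Δψ = ln[tan(π/4+φ₂/2)/tan(π/4+φ₁/2)] = -0.5590, Δλ = -1.3177 → C = 247.01°
d = R·|Δφ| / |cos C| = 6362·0.54803 / 0.39055 = 8927 km

8927 km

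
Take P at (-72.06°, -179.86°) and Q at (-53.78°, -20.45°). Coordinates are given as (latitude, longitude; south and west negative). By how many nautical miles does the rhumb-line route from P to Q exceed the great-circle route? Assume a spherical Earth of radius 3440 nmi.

1131 nmi

Great circle: cos σ = sin φ₁ sin φ₂ + cos φ₁ cos φ₂ cos Δλ,  σ = 0.9309 rad → d_gc = 3202.1 nmi
Rhumb line: Δψ = +0.7285, q = Δφ/Δψ = 0.4380, d_rh = R√(Δφ²+q²Δλ²) = 4333.1 nmi
Excess = 4333.1 − 3202.1 = 1131.0 ≈ 1131 nmi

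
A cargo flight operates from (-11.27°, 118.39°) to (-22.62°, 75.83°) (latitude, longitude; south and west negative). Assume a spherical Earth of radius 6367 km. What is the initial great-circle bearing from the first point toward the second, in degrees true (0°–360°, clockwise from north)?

N = sin Δλ·cos φ₂ = -0.6243;  D = cos φ₁ sin φ₂ − sin φ₁ cos φ₂ cos Δλ = -0.2443
initial course = atan2(N, D) = 248.63°

248.6°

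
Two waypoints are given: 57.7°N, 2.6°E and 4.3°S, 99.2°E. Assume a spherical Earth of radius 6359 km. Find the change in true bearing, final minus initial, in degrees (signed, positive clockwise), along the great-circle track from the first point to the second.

+60.9°

Initial bearing θ₁ = atan2(sin Δλ cos φ₂, cos φ₁ sin φ₂ − sin φ₁ cos φ₂ cos Δλ) = 86.72°
Final bearing θ₂ = (initial bearing from the destination back to the start) + 180° = 147.66°
Δθ = θ₂ − θ₁ = +60.9°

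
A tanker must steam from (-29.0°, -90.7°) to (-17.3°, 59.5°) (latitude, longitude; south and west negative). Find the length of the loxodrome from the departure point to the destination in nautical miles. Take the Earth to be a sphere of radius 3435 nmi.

8290 nmi

Rhumb course C = atan2(Δλ, Δψ) with Δψ = ln[tan(π/4+φ₂/2)/tan(π/4+φ₁/2)] = +0.2226, Δλ = +2.6215 → C = 85.15°
d = R·|Δφ| / |cos C| = 3435·0.20420 / 0.08462 = 8290 nmi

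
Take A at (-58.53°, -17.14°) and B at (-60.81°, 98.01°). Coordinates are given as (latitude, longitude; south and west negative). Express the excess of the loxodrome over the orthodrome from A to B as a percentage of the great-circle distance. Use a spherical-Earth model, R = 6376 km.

15.2%

Great circle: σ = 0.8810 rad → d_gc = Rσ = 5617.1 km
Rhumb: Δφ = -0.0398, Δλ = +2.0097, Δψ = -0.0788, q = Δφ/Δψ = 0.5048 → d_rh = R√(Δφ²+q²Δλ²) = 6472.9 km
Excess = (6472.9 − 5617.1) / 5617.1 = 855.8 / 5617.1 = 15.24% ≈ 15.2%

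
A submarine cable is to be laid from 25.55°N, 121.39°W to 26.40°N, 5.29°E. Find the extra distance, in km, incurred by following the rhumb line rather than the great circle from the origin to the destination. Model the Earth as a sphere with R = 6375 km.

776 km

Great circle: cos σ = sin φ₁ sin φ₂ + cos φ₁ cos φ₂ cos Δλ,  σ = 1.8660 rad → d_gc = 11895.890 km
Rhumb line: Δψ = +0.0165, q = Δφ/Δψ = 0.8990, d_rh = R√(Δφ²+q²Δλ²) = 12671.394 km
Excess = 12671.394 − 11895.890 = 775.504 ≈ 776 km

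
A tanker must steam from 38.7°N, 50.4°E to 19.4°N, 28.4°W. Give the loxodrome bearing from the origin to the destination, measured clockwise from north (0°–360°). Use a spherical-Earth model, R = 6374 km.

254.2°

Meridional parts: M(φ₁)=+0.7336, M(φ₂)=+0.3453 → ΔM = -0.3883;  Δλ = -1.3753 rad
tan C = Δλ / ΔM = +3.5418 → C = 254.23°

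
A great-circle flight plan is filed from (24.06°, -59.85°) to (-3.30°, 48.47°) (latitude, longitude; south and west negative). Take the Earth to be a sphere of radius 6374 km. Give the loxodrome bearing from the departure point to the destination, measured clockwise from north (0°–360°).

Δψ = ln[tan(π/4+φ₂/2)/tan(π/4+φ₁/2)] = -0.4905
Δλ = +1.8905 rad (taken the short way round)
course = atan2(Δλ, Δψ) = 104.54°

104.5°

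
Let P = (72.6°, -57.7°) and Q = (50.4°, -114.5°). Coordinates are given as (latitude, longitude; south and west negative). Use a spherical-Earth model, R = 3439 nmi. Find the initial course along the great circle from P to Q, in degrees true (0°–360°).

259.1°

θ = atan2( sin Δλ·cos φ₂ ,  cos φ₁ sin φ₂ − sin φ₁ cos φ₂ cos Δλ )
  = atan2(-0.5334, -0.1026) = 259.11°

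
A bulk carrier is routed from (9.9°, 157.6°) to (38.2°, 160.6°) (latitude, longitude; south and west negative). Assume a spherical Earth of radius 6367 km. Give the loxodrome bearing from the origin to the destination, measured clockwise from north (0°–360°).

5.5°

Δψ = ln[tan(π/4+φ₂/2)/tan(π/4+φ₁/2)] = +0.5488
Δλ = +0.0524 rad (taken the short way round)
course = atan2(Δλ, Δψ) = 5.45°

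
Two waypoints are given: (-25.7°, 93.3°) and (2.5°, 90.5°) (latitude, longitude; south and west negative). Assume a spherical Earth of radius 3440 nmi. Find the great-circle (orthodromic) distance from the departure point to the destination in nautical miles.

Haversine: a = sin²(Δφ/2)+cos φ₁ cos φ₂ sin²(Δλ/2) = 0.05989;  σ = 2·atan2(√a,√(1−a))
σ = 28.330° → d = Rσ = 3440·0.49445 = 1701 nmi

1701 nmi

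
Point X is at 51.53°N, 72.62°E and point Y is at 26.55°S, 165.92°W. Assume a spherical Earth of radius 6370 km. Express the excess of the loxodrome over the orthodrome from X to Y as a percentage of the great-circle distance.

Great circle: σ = 2.2658 rad → d_gc = Rσ = 14433.2 km
Rhumb: Δφ = -1.3628, Δλ = +2.1199, Δψ = -1.5338, q = Δφ/Δψ = 0.8885 → d_rh = R√(Δφ²+q²Δλ²) = 14808.6 km
Excess = (14808.6 − 14433.2) / 14433.2 = 375.4 / 14433.2 = 2.60% ≈ 2.6%

2.6%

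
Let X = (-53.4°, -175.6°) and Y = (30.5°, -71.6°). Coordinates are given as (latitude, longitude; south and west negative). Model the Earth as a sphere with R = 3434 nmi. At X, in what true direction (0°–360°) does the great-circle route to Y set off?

80.8°

N = sin Δλ·cos φ₂ = +0.8360;  D = cos φ₁ sin φ₂ − sin φ₁ cos φ₂ cos Δλ = +0.1353
initial course = atan2(N, D) = 80.81°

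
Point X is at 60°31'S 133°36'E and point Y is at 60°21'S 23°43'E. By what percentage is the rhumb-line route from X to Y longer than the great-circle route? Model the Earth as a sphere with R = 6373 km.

Great circle: σ = 0.8316 rad → d_gc = Rσ = 5299.6 km
Rhumb: Δφ = +0.0029, Δλ = -1.9178, Δψ = +0.0059, q = Δφ/Δψ = 0.4934 → d_rh = R√(Δφ²+q²Δλ²) = 6030.9 km
Excess = (6030.9 − 5299.6) / 5299.6 = 731.3 / 5299.6 = 13.80% ≈ 13.8%

13.8%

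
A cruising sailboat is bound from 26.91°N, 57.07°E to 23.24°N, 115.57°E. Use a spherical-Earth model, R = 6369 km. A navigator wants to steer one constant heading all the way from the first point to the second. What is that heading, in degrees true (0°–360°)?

Δψ = ln[tan(π/4+φ₂/2)/tan(π/4+φ₁/2)] = -0.0707
Δλ = +1.0210 rad (taken the short way round)
course = atan2(Δλ, Δψ) = 93.96°

94.0°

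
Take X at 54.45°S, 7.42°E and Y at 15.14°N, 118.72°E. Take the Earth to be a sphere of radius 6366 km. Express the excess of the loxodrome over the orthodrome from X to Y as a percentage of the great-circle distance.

Great circle: σ = 2.0002 rad → d_gc = Rσ = 12733.5 km
Rhumb: Δφ = +1.2146, Δλ = +1.9426, Δψ = +1.4050, q = Δφ/Δψ = 0.8645 → d_rh = R√(Δφ²+q²Δλ²) = 13193.4 km
Excess = (13193.4 − 12733.5) / 12733.5 = 459.9 / 12733.5 = 3.61% ≈ 3.6%

3.6%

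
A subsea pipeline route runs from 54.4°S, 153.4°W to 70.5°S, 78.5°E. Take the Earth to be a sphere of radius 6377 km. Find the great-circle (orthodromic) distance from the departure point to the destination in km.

Haversine: a = sin²(Δφ/2)+cos φ₁ cos φ₂ sin²(Δλ/2) = 0.17672;  σ = 2·atan2(√a,√(1−a))
σ = 49.717° → d = Rσ = 6377·0.86773 = 5533 km

5533 km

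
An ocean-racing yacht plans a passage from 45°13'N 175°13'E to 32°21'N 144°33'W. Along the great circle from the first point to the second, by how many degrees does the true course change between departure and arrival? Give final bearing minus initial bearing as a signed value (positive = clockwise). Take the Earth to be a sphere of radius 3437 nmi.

At departure: θ₁ = atan2(sin Δλ cos φ₂, cos φ₁ sin φ₂ − sin φ₁ cos φ₂ cos Δλ) = 98.43°
At arrival: θ₂ = atan2(sin Δλ cos φ₁, −cos φ₂ sin φ₁ + sin φ₂ cos φ₁ cos Δλ) = 124.43°
Δθ = θ₂ − θ₁ = +26.0°

+26.0°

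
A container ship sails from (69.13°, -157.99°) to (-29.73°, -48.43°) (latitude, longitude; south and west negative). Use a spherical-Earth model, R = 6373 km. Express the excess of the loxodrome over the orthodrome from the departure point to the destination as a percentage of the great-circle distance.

Great circle: σ = 2.1736 rad → d_gc = Rσ = 13852.3 km
Rhumb: Δφ = -1.7254, Δλ = +1.9122, Δψ = -2.2358, q = Δφ/Δψ = 0.7717 → d_rh = R√(Δφ²+q²Δλ²) = 14469.4 km
Excess = (14469.4 − 13852.3) / 13852.3 = 617.1 / 13852.3 = 4.455% ≈ 4.5%

4.5%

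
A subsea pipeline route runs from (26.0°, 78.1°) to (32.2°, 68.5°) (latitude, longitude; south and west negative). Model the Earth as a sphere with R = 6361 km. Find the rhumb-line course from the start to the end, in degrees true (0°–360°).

Δψ = ln[tan(π/4+φ₂/2)/tan(π/4+φ₁/2)] = +0.1239
Δλ = -0.1676 rad (taken the short way round)
course = atan2(Δλ, Δψ) = 306.49°

306.5°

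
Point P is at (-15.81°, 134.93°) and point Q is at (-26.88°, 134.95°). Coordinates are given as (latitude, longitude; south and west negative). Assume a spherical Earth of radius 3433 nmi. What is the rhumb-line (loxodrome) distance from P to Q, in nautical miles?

Δψ = ln[tan(π/4+φ₂/2)/tan(π/4+φ₁/2)] = -0.2079;  Δφ = -0.1932 rad,  Δλ = +0.0003 rad
q = Δφ/Δψ = 0.9295
d = R·√(Δφ² + q²Δλ²) = 3433·0.19321 = 663 nmi

663 nmi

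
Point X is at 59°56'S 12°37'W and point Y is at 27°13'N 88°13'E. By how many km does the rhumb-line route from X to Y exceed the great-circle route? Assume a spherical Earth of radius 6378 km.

328 km

Great circle: cos σ = sin φ₁ sin φ₂ + cos φ₁ cos φ₂ cos Δλ,  σ = 2.0709 rad → d_gc = 13208.5 km
Rhumb line: Δψ = +1.8086, q = Δφ/Δψ = 0.8410, d_rh = R√(Δφ²+q²Δλ²) = 13536.1 km
Excess = 13536.1 − 13208.5 = 327.6 ≈ 328 km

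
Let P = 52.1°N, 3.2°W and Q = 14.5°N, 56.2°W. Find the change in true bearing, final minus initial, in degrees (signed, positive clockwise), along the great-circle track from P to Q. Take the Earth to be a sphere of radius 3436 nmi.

Initial bearing θ₁ = atan2(sin Δλ cos φ₂, cos φ₁ sin φ₂ − sin φ₁ cos φ₂ cos Δλ) = 248.41°
Final bearing θ₂ = (initial bearing from the destination back to the start) + 180° = 216.16°
Δθ = θ₂ − θ₁ = -32.3°

-32.3°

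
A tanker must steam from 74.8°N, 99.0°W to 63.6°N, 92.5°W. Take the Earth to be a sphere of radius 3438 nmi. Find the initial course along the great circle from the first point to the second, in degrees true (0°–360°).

165.3°

N = sin Δλ·cos φ₂ = +0.0503;  D = cos φ₁ sin φ₂ − sin φ₁ cos φ₂ cos Δλ = -0.1915
initial course = atan2(N, D) = 165.27°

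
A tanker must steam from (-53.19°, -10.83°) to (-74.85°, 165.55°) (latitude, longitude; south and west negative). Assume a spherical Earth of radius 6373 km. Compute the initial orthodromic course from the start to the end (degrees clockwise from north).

θ = atan2( sin Δλ·cos φ₂ ,  cos φ₁ sin φ₂ − sin φ₁ cos φ₂ cos Δλ )
  = atan2(+0.0165, -0.7872) = 178.80°

178.8°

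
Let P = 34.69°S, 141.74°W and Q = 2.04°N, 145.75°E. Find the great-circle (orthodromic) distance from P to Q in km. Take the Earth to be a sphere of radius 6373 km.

cos σ = sin φ₁ sin φ₂ + cos φ₁ cos φ₂ cos Δλ
      = sin(-34.69°)sin(2.04°) + cos(-34.69°)cos(2.04°)cos(-72.51°) = 0.2267
σ = 76.897° → d = Rσ = 6373·1.34211 = 8553 km

8553 km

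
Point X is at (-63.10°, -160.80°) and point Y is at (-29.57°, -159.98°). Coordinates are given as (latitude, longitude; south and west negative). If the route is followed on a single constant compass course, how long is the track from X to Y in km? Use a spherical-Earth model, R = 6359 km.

Rhumb course C = atan2(Δλ, Δψ) with Δψ = ln[tan(π/4+φ₂/2)/tan(π/4+φ₁/2)] = +0.8900, Δλ = +0.0143 → C = 0.92°
d = R·|Δφ| / |cos C| = 6359·0.58521 / 0.99987 = 3722 km

3722 km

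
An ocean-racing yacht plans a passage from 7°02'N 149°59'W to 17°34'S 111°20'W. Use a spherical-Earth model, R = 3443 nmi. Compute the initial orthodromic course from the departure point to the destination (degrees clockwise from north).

θ = atan2( sin Δλ·cos φ₂ ,  cos φ₁ sin φ₂ − sin φ₁ cos φ₂ cos Δλ )
  = atan2(+0.5954, -0.3907) = 123.27°

123.3°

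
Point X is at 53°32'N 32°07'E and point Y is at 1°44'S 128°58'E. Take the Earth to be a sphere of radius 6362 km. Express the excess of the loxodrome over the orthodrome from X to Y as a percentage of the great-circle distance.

3.5%

Great circle: σ = 1.6661 rad → d_gc = Rσ = 10599.9 km
Rhumb: Δφ = -0.9646, Δλ = +1.6904, Δψ = -1.1407, q = Δφ/Δψ = 0.8456 → d_rh = R√(Δφ²+q²Δλ²) = 10970.9 km
Excess = (10970.9 − 10599.9) / 10599.9 = 371.0 / 10599.9 = 3.50% ≈ 3.5%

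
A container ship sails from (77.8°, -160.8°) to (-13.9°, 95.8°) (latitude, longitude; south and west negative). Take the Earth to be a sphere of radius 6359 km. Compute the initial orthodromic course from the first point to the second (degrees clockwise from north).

θ = atan2( sin Δλ·cos φ₂ ,  cos φ₁ sin φ₂ − sin φ₁ cos φ₂ cos Δλ )
  = atan2(-0.9443, +0.1691) = 280.15°

280.2°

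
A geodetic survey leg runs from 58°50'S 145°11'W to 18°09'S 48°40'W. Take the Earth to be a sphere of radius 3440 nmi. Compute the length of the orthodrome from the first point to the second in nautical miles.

cos σ = sin φ₁ sin φ₂ + cos φ₁ cos φ₂ cos Δλ
      = sin(-58.83°)sin(-18.15°) + cos(-58.83°)cos(-18.15°)cos(96.52°) = 0.2107
σ = 77.835° → d = Rσ = 3440·1.35847 = 4673 nmi

4673 nmi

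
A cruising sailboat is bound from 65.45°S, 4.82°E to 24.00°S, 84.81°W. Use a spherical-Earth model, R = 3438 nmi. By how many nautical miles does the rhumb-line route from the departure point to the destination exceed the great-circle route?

Great circle: cos σ = sin φ₁ sin φ₂ + cos φ₁ cos φ₂ cos Δλ,  σ = 1.1892 rad → d_gc = 4088.4 nmi
Rhumb line: Δψ = +1.0935, q = Δφ/Δψ = 0.6616, d_rh = R√(Δφ²+q²Δλ²) = 4341.2 nmi
Excess = 4341.2 − 4088.4 = 252.8 ≈ 253 nmi

253 nmi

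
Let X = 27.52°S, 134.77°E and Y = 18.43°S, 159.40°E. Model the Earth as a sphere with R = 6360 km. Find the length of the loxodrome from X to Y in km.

2709 km

Δψ = ln[tan(π/4+φ₂/2)/tan(π/4+φ₁/2)] = +0.1726;  Δφ = +0.1587 rad,  Δλ = +0.4299 rad
q = Δφ/Δψ = 0.9194
d = R·√(Δφ² + q²Δλ²) = 6360·0.42586 = 2709 km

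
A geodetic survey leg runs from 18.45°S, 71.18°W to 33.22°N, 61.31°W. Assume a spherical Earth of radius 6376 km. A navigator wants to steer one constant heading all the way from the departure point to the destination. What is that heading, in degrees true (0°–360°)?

Meridional parts: M(φ₁)=-0.3277, M(φ₂)=+0.6153 → ΔM = +0.9430;  Δλ = +0.1723 rad
tan C = Δλ / ΔM = +0.1827 → C = 10.35°

10.4°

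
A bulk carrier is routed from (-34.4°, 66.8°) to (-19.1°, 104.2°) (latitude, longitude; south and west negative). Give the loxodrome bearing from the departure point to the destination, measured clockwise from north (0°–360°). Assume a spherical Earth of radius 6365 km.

65.3°

Δψ = ln[tan(π/4+φ₂/2)/tan(π/4+φ₁/2)] = +0.3004
Δλ = +0.6528 rad (taken the short way round)
course = atan2(Δλ, Δψ) = 65.29°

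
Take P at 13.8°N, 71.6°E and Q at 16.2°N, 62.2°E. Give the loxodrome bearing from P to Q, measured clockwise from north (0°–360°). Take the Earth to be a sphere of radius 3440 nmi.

284.8°

Δψ = ln[tan(π/4+φ₂/2)/tan(π/4+φ₁/2)] = +0.0434
Δλ = -0.1641 rad (taken the short way round)
course = atan2(Δλ, Δψ) = 284.81°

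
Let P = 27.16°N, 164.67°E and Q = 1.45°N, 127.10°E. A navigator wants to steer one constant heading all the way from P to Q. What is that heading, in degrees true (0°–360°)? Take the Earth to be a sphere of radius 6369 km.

Δψ = ln[tan(π/4+φ₂/2)/tan(π/4+φ₁/2)] = -0.4675
Δλ = -0.6557 rad (taken the short way round)
course = atan2(Δλ, Δψ) = 234.51°

234.5°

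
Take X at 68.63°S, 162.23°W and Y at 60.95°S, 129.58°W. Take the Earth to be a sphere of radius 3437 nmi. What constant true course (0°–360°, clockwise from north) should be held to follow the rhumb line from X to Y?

60.9°

Meridional parts: M(φ₁)=-1.6677, M(φ₂)=-1.3506 → ΔM = +0.3171;  Δλ = +0.5699 rad
tan C = Δλ / ΔM = +1.7971 → C = 60.91°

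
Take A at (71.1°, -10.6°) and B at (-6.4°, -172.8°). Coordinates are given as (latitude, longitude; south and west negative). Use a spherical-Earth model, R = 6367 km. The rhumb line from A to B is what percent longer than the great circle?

Great circle: σ = 1.9954 rad → d_gc = Rσ = 12704.6 km
Rhumb: Δφ = -1.3526, Δλ = -2.8309, Δψ = -1.9050, q = Δφ/Δψ = 0.7100 → d_rh = R√(Δφ²+q²Δλ²) = 15425.9 km
Excess = (15425.9 − 12704.6) / 12704.6 = 2721.3 / 12704.6 = 21.42% ≈ 21.4%

21.4%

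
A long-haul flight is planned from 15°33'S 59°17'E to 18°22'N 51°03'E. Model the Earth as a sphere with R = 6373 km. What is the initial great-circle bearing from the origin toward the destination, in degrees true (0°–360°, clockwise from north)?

N = sin Δλ·cos φ₂ = -0.1359;  D = cos φ₁ sin φ₂ − sin φ₁ cos φ₂ cos Δλ = +0.5554
initial course = atan2(N, D) = 346.25°

346.2°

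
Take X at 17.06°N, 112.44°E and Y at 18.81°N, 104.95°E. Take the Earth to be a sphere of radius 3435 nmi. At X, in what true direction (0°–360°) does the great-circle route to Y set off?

284.9°

N = sin Δλ·cos φ₂ = -0.1234;  D = cos φ₁ sin φ₂ − sin φ₁ cos φ₂ cos Δλ = +0.0329
initial course = atan2(N, D) = 284.93°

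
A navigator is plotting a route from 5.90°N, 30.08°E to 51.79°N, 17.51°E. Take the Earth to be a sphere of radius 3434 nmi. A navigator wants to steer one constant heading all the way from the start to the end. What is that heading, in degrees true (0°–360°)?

Δψ = ln[tan(π/4+φ₂/2)/tan(π/4+φ₁/2)] = +0.9571
Δλ = -0.2194 rad (taken the short way round)
course = atan2(Δλ, Δψ) = 347.09°

347.1°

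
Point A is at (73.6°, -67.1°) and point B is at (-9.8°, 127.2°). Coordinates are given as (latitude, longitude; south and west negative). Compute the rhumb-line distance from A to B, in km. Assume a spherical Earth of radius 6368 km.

Rhumb course C = atan2(Δλ, Δψ) with Δψ = ln[tan(π/4+φ₂/2)/tan(π/4+φ₁/2)] = -2.1091, Δλ = -2.8920 → C = 233.90°
d = R·|Δφ| / |cos C| = 6368·1.45560 / 0.58924 = 15731 km

15731 km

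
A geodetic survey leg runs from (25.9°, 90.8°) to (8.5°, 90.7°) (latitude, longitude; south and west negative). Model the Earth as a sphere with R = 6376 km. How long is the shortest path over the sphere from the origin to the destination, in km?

Haversine: a = sin²(Δφ/2)+cos φ₁ cos φ₂ sin²(Δλ/2) = 0.02288;  σ = 2·atan2(√a,√(1−a))
σ = 17.400° → d = Rσ = 6376·0.30369 = 1936 km

1936 km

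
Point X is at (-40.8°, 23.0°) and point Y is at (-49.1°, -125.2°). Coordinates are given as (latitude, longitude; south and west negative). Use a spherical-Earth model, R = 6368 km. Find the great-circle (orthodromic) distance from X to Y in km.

9540 km

Haversine: a = sin²(Δφ/2)+cos φ₁ cos φ₂ sin²(Δλ/2) = 0.46367;  σ = 2·atan2(√a,√(1−a))
σ = 85.834° → d = Rσ = 6368·1.49808 = 9540 km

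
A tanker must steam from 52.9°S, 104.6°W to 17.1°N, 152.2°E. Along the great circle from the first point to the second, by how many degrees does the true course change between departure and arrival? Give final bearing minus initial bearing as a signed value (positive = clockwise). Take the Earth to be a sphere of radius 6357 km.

At departure: θ₁ = atan2(sin Δλ cos φ₂, cos φ₁ sin φ₂ − sin φ₁ cos φ₂ cos Δλ) = 270.20°
At arrival: θ₂ = atan2(sin Δλ cos φ₁, −cos φ₂ sin φ₁ + sin φ₂ cos φ₁ cos Δλ) = 320.87°
Δθ = θ₂ − θ₁ = +50.7°

+50.7°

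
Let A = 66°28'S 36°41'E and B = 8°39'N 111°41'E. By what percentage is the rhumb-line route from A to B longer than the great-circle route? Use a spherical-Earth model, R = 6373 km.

Great circle: σ = 1.6065 rad → d_gc = Rσ = 10238.4 km
Rhumb: Δφ = +1.3110, Δλ = +1.3090, Δψ = +1.7203, q = Δφ/Δψ = 0.7621 → d_rh = R√(Δφ²+q²Δλ²) = 10499.0 km
Excess = (10499.0 − 10238.4) / 10238.4 = 260.6 / 10238.4 = 2.545% ≈ 2.5%

2.5%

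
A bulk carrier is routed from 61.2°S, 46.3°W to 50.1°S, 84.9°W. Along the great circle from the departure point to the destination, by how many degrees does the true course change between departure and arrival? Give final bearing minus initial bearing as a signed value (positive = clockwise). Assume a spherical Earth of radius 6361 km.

+32.4°

Initial bearing θ₁ = atan2(sin Δλ cos φ₂, cos φ₁ sin φ₂ − sin φ₁ cos φ₂ cos Δλ) = 279.88°
Final bearing θ₂ = (initial bearing from the destination back to the start) + 180° = 312.28°
Δθ = θ₂ − θ₁ = +32.4°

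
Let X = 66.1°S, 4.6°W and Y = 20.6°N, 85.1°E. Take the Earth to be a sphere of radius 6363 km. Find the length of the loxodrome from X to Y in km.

Rhumb course C = atan2(Δλ, Δψ) with Δψ = ln[tan(π/4+φ₂/2)/tan(π/4+φ₁/2)] = +1.9204, Δλ = +1.5656 → C = 39.19°
d = R·|Δφ| / |cos C| = 6363·1.51320 / 0.77508 = 12423 km

12423 km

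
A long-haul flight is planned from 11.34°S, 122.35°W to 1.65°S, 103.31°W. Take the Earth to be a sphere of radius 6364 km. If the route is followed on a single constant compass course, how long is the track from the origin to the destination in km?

Δψ = ln[tan(π/4+φ₂/2)/tan(π/4+φ₁/2)] = +0.1704;  Δφ = +0.1691 rad,  Δλ = +0.3323 rad
q = Δφ/Δψ = 0.9924
d = R·√(Δφ² + q²Δλ²) = 6364·0.37061 = 2359 km

2359 km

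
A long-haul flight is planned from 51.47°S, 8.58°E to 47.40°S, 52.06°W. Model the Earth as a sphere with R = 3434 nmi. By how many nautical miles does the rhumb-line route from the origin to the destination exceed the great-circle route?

66 nmi

Great circle: cos σ = sin φ₁ sin φ₂ + cos φ₁ cos φ₂ cos Δλ,  σ = 0.6720 rad → d_gc = 2307.721 nmi
Rhumb line: Δψ = +0.1093, q = Δφ/Δψ = 0.6498, d_rh = R√(Δφ²+q²Δλ²) = 2374.220 nmi
Excess = 2374.220 − 2307.721 = 66.499 ≈ 66 nmi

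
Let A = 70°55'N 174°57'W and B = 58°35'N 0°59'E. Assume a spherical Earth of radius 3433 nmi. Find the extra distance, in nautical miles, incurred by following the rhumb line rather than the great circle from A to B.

Great circle: cos σ = sin φ₁ sin φ₂ + cos φ₁ cos φ₂ cos Δλ,  σ = 0.8808 rad → d_gc = 3023.9 nmi
Rhumb line: Δψ = -0.5147, q = Δφ/Δψ = 0.4182, d_rh = R√(Δφ²+q²Δλ²) = 4469.9 nmi
Excess = 4469.9 − 3023.9 = 1446.0 ≈ 1446 nmi

1446 nmi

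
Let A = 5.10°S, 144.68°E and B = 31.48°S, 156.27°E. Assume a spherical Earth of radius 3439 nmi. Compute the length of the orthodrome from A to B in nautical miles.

Haversine: a = sin²(Δφ/2)+cos φ₁ cos φ₂ sin²(Δλ/2) = 0.06073;  σ = 2·atan2(√a,√(1−a))
σ = 28.532° → d = Rσ = 3439·0.49798 = 1713 nmi

1713 nmi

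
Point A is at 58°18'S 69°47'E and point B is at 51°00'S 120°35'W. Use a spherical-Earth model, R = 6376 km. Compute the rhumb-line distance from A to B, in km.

10915 km

Δψ = ln[tan(π/4+φ₂/2)/tan(π/4+φ₁/2)] = +0.2210;  Δφ = +0.1274 rad,  Δλ = +2.9607 rad
q = Δφ/Δψ = 0.5766
d = R·√(Δφ² + q²Δλ²) = 6376·1.71191 = 10915 km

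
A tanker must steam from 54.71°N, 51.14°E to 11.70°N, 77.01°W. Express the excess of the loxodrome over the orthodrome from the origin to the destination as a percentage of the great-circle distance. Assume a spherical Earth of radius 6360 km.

Great circle: σ = 1.7558 rad → d_gc = Rσ = 11166.8 km
Rhumb: Δφ = -0.7507, Δλ = -2.2366, Δψ = -0.9398, q = Δφ/Δψ = 0.7987 → d_rh = R√(Δφ²+q²Δλ²) = 12324.5 km
Excess = (12324.5 − 11166.8) / 11166.8 = 1157.7 / 11166.8 = 10.37% ≈ 10.4%

10.4%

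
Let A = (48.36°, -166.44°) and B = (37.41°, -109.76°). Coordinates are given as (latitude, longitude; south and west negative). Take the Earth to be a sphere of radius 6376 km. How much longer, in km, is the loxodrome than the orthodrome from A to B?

Great circle: cos σ = sin φ₁ sin φ₂ + cos φ₁ cos φ₂ cos Δλ,  σ = 0.7319 rad → d_gc = 4666.3 km
Rhumb line: Δψ = -0.2619, q = Δφ/Δψ = 0.7297, d_rh = R√(Δφ²+q²Δλ²) = 4761.0 km
Excess = 4761.0 − 4666.3 = 94.7 ≈ 95 km

95 km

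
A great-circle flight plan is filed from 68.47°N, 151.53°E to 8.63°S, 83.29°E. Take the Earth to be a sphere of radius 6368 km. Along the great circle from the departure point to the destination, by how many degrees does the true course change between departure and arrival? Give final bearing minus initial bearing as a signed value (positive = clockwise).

-46.7°

Initial bearing θ₁ = atan2(sin Δλ cos φ₂, cos φ₁ sin φ₂ − sin φ₁ cos φ₂ cos Δλ) = 246.67°
Final bearing θ₂ = (initial bearing from the destination back to the start) + 180° = 199.93°
Δθ = θ₂ − θ₁ = -46.7°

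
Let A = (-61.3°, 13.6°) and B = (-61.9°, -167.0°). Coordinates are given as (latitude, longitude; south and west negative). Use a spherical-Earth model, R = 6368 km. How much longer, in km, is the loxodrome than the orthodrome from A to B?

3171 km

Great circle: cos σ = sin φ₁ sin φ₂ + cos φ₁ cos φ₂ cos Δλ,  σ = 0.9913 rad → d_gc = 6312.8 km
Rhumb line: Δψ = -0.0220, q = Δφ/Δψ = 0.4756, d_rh = R√(Δφ²+q²Δλ²) = 9483.4 km
Excess = 9483.4 − 6312.8 = 3170.6 ≈ 3171 km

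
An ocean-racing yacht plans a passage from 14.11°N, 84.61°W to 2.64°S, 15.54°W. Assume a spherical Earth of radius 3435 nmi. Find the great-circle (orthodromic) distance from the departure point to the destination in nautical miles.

cos σ = sin φ₁ sin φ₂ + cos φ₁ cos φ₂ cos Δλ
      = sin(14.11°)sin(-2.64°) + cos(14.11°)cos(-2.64°)cos(69.07°) = 0.3349
σ = 70.436° → d = Rσ = 3435·1.22935 = 4223 nmi

4223 nmi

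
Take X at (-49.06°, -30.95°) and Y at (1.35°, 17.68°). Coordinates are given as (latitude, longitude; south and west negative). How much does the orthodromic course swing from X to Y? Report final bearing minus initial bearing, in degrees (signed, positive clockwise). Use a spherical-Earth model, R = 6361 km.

At departure: θ₁ = atan2(sin Δλ cos φ₂, cos φ₁ sin φ₂ − sin φ₁ cos φ₂ cos Δλ) = 55.56°
At arrival: θ₂ = atan2(sin Δλ cos φ₁, −cos φ₂ sin φ₁ + sin φ₂ cos φ₁ cos Δλ) = 32.72°
Δθ = θ₂ − θ₁ = -22.8°

-22.8°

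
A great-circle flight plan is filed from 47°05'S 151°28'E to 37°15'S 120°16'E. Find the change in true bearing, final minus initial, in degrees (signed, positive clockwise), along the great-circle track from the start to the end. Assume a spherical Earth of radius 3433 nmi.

+21.3°

At departure: θ₁ = atan2(sin Δλ cos φ₂, cos φ₁ sin φ₂ − sin φ₁ cos φ₂ cos Δλ) = 281.84°
At arrival: θ₂ = atan2(sin Δλ cos φ₁, −cos φ₂ sin φ₁ + sin φ₂ cos φ₁ cos Δλ) = 303.15°
Δθ = θ₂ − θ₁ = +21.3°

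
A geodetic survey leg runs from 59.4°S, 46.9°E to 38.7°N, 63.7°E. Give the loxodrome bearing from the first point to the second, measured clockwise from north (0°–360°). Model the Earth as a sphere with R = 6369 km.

8.2°

Δψ = ln[tan(π/4+φ₂/2)/tan(π/4+φ₁/2)] = +2.0298
Δλ = +0.2932 rad (taken the short way round)
course = atan2(Δλ, Δψ) = 8.22°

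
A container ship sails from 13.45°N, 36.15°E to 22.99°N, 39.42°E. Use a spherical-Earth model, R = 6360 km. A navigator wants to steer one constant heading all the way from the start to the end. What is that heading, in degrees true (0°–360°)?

18.0°

Δψ = ln[tan(π/4+φ₂/2)/tan(π/4+φ₁/2)] = +0.1755
Δλ = +0.0571 rad (taken the short way round)
course = atan2(Δλ, Δψ) = 18.01°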